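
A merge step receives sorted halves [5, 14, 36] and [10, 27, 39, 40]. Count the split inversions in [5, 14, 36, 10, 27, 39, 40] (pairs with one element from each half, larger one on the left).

3

Take each right-half value and tally the left-half values above it:
r = 10: 14, 36 → 2
r = 27: 36 → 1
r = 39: none → 0
r = 40: none → 0
Cross-inversions: 2 + 1 + 0 + 0 = 3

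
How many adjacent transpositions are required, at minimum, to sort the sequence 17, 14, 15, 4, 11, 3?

There are 13 adjacent swaps.

Minimum adjacent swaps = number of inversions (each swap of adjacent out-of-order elements removes one inversion and no swap can remove more).
Count inversions — for each element, later elements that are smaller:
17: 14, 15, 4, 11, 3 → 5
14: 4, 11, 3 → 3
15: 4, 11, 3 → 3
4: 3 → 1
11: 3 → 1
3: none → 0
Total inversions: 5 + 3 + 3 + 1 + 1 + 0 = 13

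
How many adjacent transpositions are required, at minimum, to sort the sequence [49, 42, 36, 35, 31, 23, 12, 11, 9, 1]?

45 adjacent swaps

The minimum number of adjacent swaps to sort an array equals its inversion count, since every such swap removes exactly one inversion.
Count inversions — for each element, later elements that are smaller:
49: 42, 36, 35, 31, 23, 12, 11, 9, 1 → 9
42: 36, 35, 31, 23, 12, 11, 9, 1 → 8
36: 35, 31, 23, 12, 11, 9, 1 → 7
35: 31, 23, 12, 11, 9, 1 → 6
31: 23, 12, 11, 9, 1 → 5
23: 12, 11, 9, 1 → 4
12: 11, 9, 1 → 3
11: 9, 1 → 2
9: 1 → 1
1: none → 0
Total inversions: 9 + 8 + 7 + 6 + 5 + 4 + 3 + 2 + 1 + 0 = 45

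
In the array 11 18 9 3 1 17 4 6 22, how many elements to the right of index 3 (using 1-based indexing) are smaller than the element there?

The element at index 3 is 9.
Elements after it: 3, 1, 17, 4, 6, 22
Those smaller than 9: 3, 1, 4, 6

4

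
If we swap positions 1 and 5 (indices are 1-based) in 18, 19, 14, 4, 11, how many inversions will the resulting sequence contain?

There are 5 inversions.

Positions 1 and 5 hold 18 and 11; after swapping, the array is [11, 19, 14, 4, 18].
Sweep left to right; for each value list the smaller values that follow it:
11 → 4 → 1
19 → 14, 4, 18 → 3
14 → 4 → 1
4 → none → 0
18 → none → 0
Sum: 1 + 3 + 1 + 0 + 0 = 5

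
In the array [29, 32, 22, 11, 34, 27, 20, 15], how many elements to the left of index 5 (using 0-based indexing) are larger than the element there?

3

The element at index 5 is 27.
Elements before it: 29, 32, 22, 11, 34
Those larger than 27: 29, 32, 34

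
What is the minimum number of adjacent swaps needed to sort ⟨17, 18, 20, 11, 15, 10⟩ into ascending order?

11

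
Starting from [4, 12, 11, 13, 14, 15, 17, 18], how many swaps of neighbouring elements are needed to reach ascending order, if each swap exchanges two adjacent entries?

The minimum number of adjacent swaps to sort an array equals its inversion count, since every such swap removes exactly one inversion.
Count inversions — for each element, later elements that are smaller:
4: none → 0
12: 11 → 1
11: none → 0
13: none → 0
14: none → 0
15: none → 0
17: none → 0
18: none → 0
Total inversions: 0 + 1 + 0 + 0 + 0 + 0 + 0 + 0 = 1

1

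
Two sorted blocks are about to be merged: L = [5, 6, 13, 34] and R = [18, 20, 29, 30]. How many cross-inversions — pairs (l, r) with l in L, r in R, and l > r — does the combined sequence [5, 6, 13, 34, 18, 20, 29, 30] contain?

There are 4 split inversions.

Take each right-half value and tally the left-half values above it:
r = 18: 34 → 1
r = 20: 34 → 1
r = 29: 34 → 1
r = 30: 34 → 1
Cross-inversions: 1 + 1 + 1 + 1 = 4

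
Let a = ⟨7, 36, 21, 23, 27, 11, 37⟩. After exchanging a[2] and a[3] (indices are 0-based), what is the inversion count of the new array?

Positions 2 and 3 hold 21 and 23; after swapping, the array is [7, 36, 23, 21, 27, 11, 37].
Count, for each position, how many later elements it exceeds:
7 → none → 0
36 → 23, 21, 27, 11 → 4
23 → 21, 11 → 2
21 → 11 → 1
27 → 11 → 1
11 → none → 0
37 → none → 0
Sum: 0 + 4 + 2 + 1 + 1 + 0 + 0 = 8

There are 8 inversions.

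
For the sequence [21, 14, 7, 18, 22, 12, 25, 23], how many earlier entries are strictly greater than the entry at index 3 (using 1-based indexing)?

2

The element at index 3 is 7.
Elements before it: 21, 14
Those larger than 7: 21, 14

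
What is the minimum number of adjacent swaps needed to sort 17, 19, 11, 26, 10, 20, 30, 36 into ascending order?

7

Each adjacent swap fixes exactly one inversion, so the minimum swap count equals the number of inversions.
Count inversions — for each element, later elements that are smaller:
17: 11, 10 → 2
19: 11, 10 → 2
11: 10 → 1
26: 10, 20 → 2
10: none → 0
20: none → 0
30: none → 0
36: none → 0
Total inversions: 2 + 2 + 1 + 2 + 0 + 0 + 0 + 0 = 7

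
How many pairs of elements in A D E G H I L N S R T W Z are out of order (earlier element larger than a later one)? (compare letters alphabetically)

There is 1 inversion.

For each element, count later entries that are smaller:
A → none → 0
D → none → 0
E → none → 0
G → none → 0
H → none → 0
I → none → 0
L → none → 0
N → none → 0
S → R → 1
R → none → 0
T → none → 0
W → none → 0
Z → none → 0
Sum: 0 + 0 + 0 + 0 + 0 + 0 + 0 + 0 + 1 + 0 + 0 + 0 + 0 = 1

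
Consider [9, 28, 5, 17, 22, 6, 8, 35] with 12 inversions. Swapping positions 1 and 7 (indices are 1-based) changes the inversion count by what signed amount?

Positions 1 and 7 hold 9 and 8; after swapping, the array is [8, 28, 5, 17, 22, 6, 9, 35].
Count, for each position, how many later elements it exceeds:
8 → 5, 6 → 2
28 → 5, 17, 22, 6, 9 → 5
5 → none → 0
17 → 6, 9 → 2
22 → 6, 9 → 2
6 → none → 0
9 → none → 0
35 → none → 0
Sum: 2 + 5 + 0 + 2 + 2 + 0 + 0 + 0 = 11
Change: 11 − 12 = -1

-1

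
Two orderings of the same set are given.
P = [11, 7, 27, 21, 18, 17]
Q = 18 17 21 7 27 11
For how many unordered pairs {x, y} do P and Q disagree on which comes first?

13

Assign each item its position (1..6) in the first ordering, then rewrite the second ordering as that position sequence:
positions: 11→1, 7→2, 27→3, 21→4, 18→5, 17→6
second ordering as positions: [5, 6, 4, 2, 3, 1]
Discordant pairs = inversions in this position sequence.
5: 4, 2, 3, 1 → 4
6: 4, 2, 3, 1 → 4
4: 2, 3, 1 → 3
2: 1 → 1
3: 1 → 1
1: 0
Total: 4 + 4 + 3 + 1 + 1 + 0 = 13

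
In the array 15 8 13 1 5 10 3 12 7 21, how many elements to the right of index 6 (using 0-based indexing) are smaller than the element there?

0

The element at index 6 is 3.
Elements after it: 12, 7, 21
None of them are smaller than 3.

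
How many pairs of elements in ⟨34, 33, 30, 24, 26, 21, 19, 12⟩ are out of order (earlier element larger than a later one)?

27

Count, for each position, how many later elements it exceeds:
34: 7
33: 6
30: 5
24: 3
26: 3
21: 2
19: 1
12: 0
Sum: 7 + 6 + 5 + 3 + 3 + 2 + 1 + 0 = 27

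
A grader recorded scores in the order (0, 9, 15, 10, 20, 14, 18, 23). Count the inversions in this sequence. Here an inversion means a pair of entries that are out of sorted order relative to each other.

Element-by-element contributions:
0 → none → 0
9 → none → 0
15 → 10, 14 → 2
10 → none → 0
20 → 14, 18 → 2
14 → none → 0
18 → none → 0
23 → none → 0
Sum: 0 + 0 + 2 + 0 + 2 + 0 + 0 + 0 = 4

4 inversions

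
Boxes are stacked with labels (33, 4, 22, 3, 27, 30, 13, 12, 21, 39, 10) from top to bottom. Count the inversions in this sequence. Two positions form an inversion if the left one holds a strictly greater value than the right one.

28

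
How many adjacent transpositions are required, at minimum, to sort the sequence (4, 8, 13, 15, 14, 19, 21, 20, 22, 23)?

2 swaps

Minimum adjacent swaps = number of inversions (each swap of adjacent out-of-order elements removes one inversion and no swap can remove more).
Count inversions — for each element, later elements that are smaller:
4: none → 0
8: none → 0
13: none → 0
15: 14 → 1
14: none → 0
19: none → 0
21: 20 → 1
20: none → 0
22: none → 0
23: none → 0
Total inversions: 0 + 0 + 0 + 1 + 0 + 0 + 1 + 0 + 0 + 0 = 2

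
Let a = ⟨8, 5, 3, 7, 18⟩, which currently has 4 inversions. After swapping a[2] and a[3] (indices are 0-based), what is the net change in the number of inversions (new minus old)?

Positions 2 and 3 hold 3 and 7; after swapping, the array is [8, 5, 7, 3, 18].
For each element, count later entries that are smaller:
8 → 5, 7, 3 → 3
5 → 3 → 1
7 → 3 → 1
3 → none → 0
18 → none → 0
Sum: 3 + 1 + 1 + 0 + 0 = 5
Change: 5 − 4 = +1

+1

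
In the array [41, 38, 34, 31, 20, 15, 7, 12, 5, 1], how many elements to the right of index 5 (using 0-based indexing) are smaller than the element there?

4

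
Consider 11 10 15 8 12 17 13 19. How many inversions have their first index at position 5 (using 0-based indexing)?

1

The element at index 5 is 17.
Elements after it: 13, 19
Those smaller than 17: 13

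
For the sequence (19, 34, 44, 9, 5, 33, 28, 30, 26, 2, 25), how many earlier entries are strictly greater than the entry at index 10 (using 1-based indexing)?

9 such elements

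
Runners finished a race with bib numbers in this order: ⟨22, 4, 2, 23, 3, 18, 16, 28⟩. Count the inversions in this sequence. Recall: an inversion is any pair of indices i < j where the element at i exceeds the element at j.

There are 11 out-of-order pairs.

Count, for each position, how many later elements it exceeds:
22 → 4, 2, 3, 18, 16 → 5
4 → 2, 3 → 2
2 → none → 0
23 → 3, 18, 16 → 3
3 → none → 0
18 → 16 → 1
16 → none → 0
28 → none → 0
Sum: 5 + 2 + 0 + 3 + 0 + 1 + 0 + 0 = 11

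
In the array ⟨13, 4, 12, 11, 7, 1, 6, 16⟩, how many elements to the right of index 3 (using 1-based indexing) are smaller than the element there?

4 such elements

The element at index 3 is 12.
Elements after it: 11, 7, 1, 6, 16
Those smaller than 12: 11, 7, 1, 6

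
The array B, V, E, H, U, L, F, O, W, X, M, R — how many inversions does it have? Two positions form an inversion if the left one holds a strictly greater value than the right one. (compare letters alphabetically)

Sweep left to right; for each value list the smaller values that follow it:
B: 0
V: 8
E: 0
H: 1
U: 5
L: 1
F: 0
O: 1
W: 2
X: 2
M: 0
R: 0
Sum: 0 + 8 + 0 + 1 + 5 + 1 + 0 + 1 + 2 + 2 + 0 + 0 = 20

20 inversions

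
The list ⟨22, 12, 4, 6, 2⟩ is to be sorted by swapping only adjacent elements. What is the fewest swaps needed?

9 swaps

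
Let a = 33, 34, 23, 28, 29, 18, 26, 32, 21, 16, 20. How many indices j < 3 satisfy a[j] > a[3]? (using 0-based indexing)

The element at index 3 is 28.
Elements before it: 33, 34, 23
Those larger than 28: 33, 34

2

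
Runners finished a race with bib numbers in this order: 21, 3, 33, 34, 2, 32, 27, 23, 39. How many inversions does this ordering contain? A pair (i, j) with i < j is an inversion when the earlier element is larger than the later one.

Element-by-element contributions:
21: 2
3: 1
33: 4
34: 4
2: 0
32: 2
27: 1
23: 0
39: 0
Sum: 2 + 1 + 4 + 4 + 0 + 2 + 1 + 0 + 0 = 14

14 out-of-order pairs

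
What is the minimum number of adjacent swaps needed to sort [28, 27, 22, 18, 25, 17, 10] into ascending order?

19

Each adjacent swap fixes exactly one inversion, so the minimum swap count equals the number of inversions.
Count inversions — for each element, later elements that are smaller:
28: 27, 22, 18, 25, 17, 10 → 6
27: 22, 18, 25, 17, 10 → 5
22: 18, 17, 10 → 3
18: 17, 10 → 2
25: 17, 10 → 2
17: 10 → 1
10: none → 0
Total inversions: 6 + 5 + 3 + 2 + 2 + 1 + 0 = 19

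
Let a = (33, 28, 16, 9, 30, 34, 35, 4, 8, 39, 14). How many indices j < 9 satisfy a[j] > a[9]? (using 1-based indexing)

7 such elements

The element at index 9 is 8.
Elements before it: 33, 28, 16, 9, 30, 34, 35, 4
Those larger than 8: 33, 28, 16, 9, 30, 34, 35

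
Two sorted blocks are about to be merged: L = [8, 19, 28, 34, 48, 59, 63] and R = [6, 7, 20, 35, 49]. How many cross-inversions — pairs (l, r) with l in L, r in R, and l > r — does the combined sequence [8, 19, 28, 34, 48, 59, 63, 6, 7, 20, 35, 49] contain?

For each element r of the right run, count left-run elements greater than r:
r = 6: 8, 19, 28, 34, 48, 59, 63 → 7
r = 7: 8, 19, 28, 34, 48, 59, 63 → 7
r = 20: 28, 34, 48, 59, 63 → 5
r = 35: 48, 59, 63 → 3
r = 49: 59, 63 → 2
Cross-inversions: 7 + 7 + 5 + 3 + 2 = 24

Split inversions: 24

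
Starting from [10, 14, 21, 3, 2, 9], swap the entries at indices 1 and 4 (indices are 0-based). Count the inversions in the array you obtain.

7 inversions

Positions 1 and 4 hold 14 and 2; after swapping, the array is [10, 2, 21, 3, 14, 9].
Element-by-element contributions:
10: 3
2: 0
21: 3
3: 0
14: 1
9: 0
Sum: 3 + 0 + 3 + 0 + 1 + 0 = 7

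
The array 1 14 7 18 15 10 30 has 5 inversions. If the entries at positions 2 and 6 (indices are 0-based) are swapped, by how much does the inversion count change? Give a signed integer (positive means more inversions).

+7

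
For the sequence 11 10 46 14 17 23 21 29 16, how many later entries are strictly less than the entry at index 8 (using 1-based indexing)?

The element at index 8 is 29.
Elements after it: 16
Those smaller than 29: 16

1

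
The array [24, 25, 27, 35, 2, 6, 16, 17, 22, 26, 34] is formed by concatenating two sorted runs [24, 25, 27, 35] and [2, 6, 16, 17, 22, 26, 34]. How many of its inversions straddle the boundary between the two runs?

23

Take each right-half value and tally the left-half values above it:
r = 2: 24, 25, 27, 35 → 4
r = 6: 24, 25, 27, 35 → 4
r = 16: 24, 25, 27, 35 → 4
r = 17: 24, 25, 27, 35 → 4
r = 22: 24, 25, 27, 35 → 4
r = 26: 27, 35 → 2
r = 34: 35 → 1
Cross-inversions: 4 + 4 + 4 + 4 + 4 + 2 + 1 = 23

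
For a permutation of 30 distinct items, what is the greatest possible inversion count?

A reversed (strictly descending) arrangement makes every pair an inversion, giving C(30, 2) inversions.
C(30, 2) = 30·29/2 = 435

435 inversions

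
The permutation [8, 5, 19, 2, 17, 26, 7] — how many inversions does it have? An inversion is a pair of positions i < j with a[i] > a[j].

Listing every pair i<j with a[i]>a[j] (using 0-based positions):
(0,1): 8 > 5
(0,3): 8 > 2
(0,6): 8 > 7
(1,3): 5 > 2
(2,3): 19 > 2
(2,4): 19 > 17
(2,6): 19 > 7
(4,6): 17 > 7
(5,6): 26 > 7
That's 9 pairs.

9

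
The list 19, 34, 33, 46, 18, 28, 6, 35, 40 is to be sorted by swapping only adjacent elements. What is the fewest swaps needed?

Minimum adjacent swaps = number of inversions (each swap of adjacent out-of-order elements removes one inversion and no swap can remove more).
Count inversions — for each element, later elements that are smaller:
19: 18, 6 → 2
34: 33, 18, 28, 6 → 4
33: 18, 28, 6 → 3
46: 18, 28, 6, 35, 40 → 5
18: 6 → 1
28: 6 → 1
6: none → 0
35: none → 0
40: none → 0
Total inversions: 2 + 4 + 3 + 5 + 1 + 1 + 0 + 0 + 0 = 16

Adjacent swaps: 16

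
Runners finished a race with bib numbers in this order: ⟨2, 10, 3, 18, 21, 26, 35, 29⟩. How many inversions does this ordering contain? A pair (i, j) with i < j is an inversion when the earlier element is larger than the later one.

For each element, count later entries that are smaller:
2 → none → 0
10 → 3 → 1
3 → none → 0
18 → none → 0
21 → none → 0
26 → none → 0
35 → 29 → 1
29 → none → 0
Sum: 0 + 1 + 0 + 0 + 0 + 0 + 1 + 0 = 2

2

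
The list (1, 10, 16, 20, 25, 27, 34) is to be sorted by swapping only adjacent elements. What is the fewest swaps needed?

0 swaps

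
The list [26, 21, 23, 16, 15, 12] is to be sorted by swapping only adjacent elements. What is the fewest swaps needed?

14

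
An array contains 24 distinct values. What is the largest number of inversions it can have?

A reversed (strictly descending) arrangement makes every pair an inversion, giving C(24, 2) inversions.
C(24, 2) = 24·23/2 = 276

276 inversions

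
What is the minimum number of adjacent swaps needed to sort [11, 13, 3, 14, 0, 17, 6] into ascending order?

Adjacent swaps: 10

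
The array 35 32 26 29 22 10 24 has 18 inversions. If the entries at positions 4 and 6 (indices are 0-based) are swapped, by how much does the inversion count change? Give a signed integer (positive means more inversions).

+1

Positions 4 and 6 hold 22 and 24; after swapping, the array is [35, 32, 26, 29, 24, 10, 22].
For each element, count later entries that are smaller:
35: 6
32: 5
26: 3
29: 3
24: 2
10: 0
22: 0
Sum: 6 + 5 + 3 + 3 + 2 + 0 + 0 = 19
Change: 19 − 18 = +1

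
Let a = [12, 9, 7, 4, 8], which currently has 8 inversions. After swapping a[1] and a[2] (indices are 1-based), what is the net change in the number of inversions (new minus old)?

Positions 1 and 2 hold 12 and 9; after swapping, the array is [9, 12, 7, 4, 8].
For each element, count later entries that are smaller:
9 → 7, 4, 8 → 3
12 → 7, 4, 8 → 3
7 → 4 → 1
4 → none → 0
8 → none → 0
Sum: 3 + 3 + 1 + 0 + 0 = 7
Change: 7 − 8 = -1

-1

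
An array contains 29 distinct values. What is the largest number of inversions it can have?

There are 406 inversions.

The maximum occurs when the array is in strictly decreasing order: every one of the C(29, 2) pairs is inverted.
C(29, 2) = 29·28/2 = 406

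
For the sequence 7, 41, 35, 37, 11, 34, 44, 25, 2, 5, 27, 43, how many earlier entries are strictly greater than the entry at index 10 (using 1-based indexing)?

8

The element at index 10 is 5.
Elements before it: 7, 41, 35, 37, 11, 34, 44, 25, 2
Those larger than 5: 7, 41, 35, 37, 11, 34, 44, 25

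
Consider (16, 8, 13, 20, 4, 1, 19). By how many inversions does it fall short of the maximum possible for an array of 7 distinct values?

9

Maximum inversions for 7 distinct elements is C(7, 2) = 7·6/2 = 21.
Current inversions — for each element, count later smaller elements:
16: 4
8: 2
13: 2
20: 3
4: 1
1: 0
19: 0
Current total: 4 + 2 + 2 + 3 + 1 + 0 + 0 = 12
Shortfall: 21 − 12 = 9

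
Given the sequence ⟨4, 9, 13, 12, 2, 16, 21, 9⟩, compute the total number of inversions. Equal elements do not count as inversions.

Count, for each position, how many later elements it exceeds:
4 → 2 → 1
9 → 2 → 1
13 → 12, 2, 9 → 3
12 → 2, 9 → 2
2 → none → 0
16 → 9 → 1
21 → 9 → 1
9 → none → 0
Sum: 1 + 1 + 3 + 2 + 0 + 1 + 1 + 0 = 9

9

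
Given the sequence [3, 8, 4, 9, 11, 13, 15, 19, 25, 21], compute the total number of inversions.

Count, for each position, how many later elements it exceeds:
3 → none → 0
8 → 4 → 1
4 → none → 0
9 → none → 0
11 → none → 0
13 → none → 0
15 → none → 0
19 → none → 0
25 → 21 → 1
21 → none → 0
Sum: 0 + 1 + 0 + 0 + 0 + 0 + 0 + 0 + 1 + 0 = 2

2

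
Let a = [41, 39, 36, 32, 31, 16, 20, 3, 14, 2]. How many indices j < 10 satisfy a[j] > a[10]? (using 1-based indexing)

9 such elements

The element at index 10 is 2.
Elements before it: 41, 39, 36, 32, 31, 16, 20, 3, 14
Those larger than 2: 41, 39, 36, 32, 31, 16, 20, 3, 14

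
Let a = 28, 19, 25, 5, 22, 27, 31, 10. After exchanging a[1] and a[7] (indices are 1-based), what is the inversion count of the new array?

15 inversions

Positions 1 and 7 hold 28 and 31; after swapping, the array is [31, 19, 25, 5, 22, 27, 28, 10].
Element-by-element contributions:
31 → 19, 25, 5, 22, 27, 28, 10 → 7
19 → 5, 10 → 2
25 → 5, 22, 10 → 3
5 → none → 0
22 → 10 → 1
27 → 10 → 1
28 → 10 → 1
10 → none → 0
Sum: 7 + 2 + 3 + 0 + 1 + 1 + 1 + 0 = 15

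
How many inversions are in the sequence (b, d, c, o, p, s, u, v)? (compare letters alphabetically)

Inversions: 1

Count, for each position, how many later elements it exceeds:
b → none → 0
d → c → 1
c → none → 0
o → none → 0
p → none → 0
s → none → 0
u → none → 0
v → none → 0
Sum: 0 + 1 + 0 + 0 + 0 + 0 + 0 + 0 = 1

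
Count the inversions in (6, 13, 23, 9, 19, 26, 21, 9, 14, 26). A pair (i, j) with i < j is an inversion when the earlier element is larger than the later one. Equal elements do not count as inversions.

Out-of-order pairs: 14

Element-by-element contributions:
6 → none → 0
13 → 9, 9 → 2
23 → 9, 19, 21, 9, 14 → 5
9 → none → 0
19 → 9, 14 → 2
26 → 21, 9, 14 → 3
21 → 9, 14 → 2
9 → none → 0
14 → none → 0
26 → none → 0
Sum: 0 + 2 + 5 + 0 + 2 + 3 + 2 + 0 + 0 + 0 = 14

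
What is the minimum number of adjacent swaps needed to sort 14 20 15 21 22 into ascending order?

Each adjacent swap fixes exactly one inversion, so the minimum swap count equals the number of inversions.
Count inversions — for each element, later elements that are smaller:
14: none → 0
20: 15 → 1
15: none → 0
21: none → 0
22: none → 0
Total inversions: 0 + 1 + 0 + 0 + 0 = 1

1 swap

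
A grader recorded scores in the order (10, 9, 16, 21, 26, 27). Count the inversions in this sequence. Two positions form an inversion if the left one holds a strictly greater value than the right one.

1 inversion

Listing every pair i<j with a[i]>a[j] (using 0-based positions):
(0,1): 10 > 9
That's 1 pair.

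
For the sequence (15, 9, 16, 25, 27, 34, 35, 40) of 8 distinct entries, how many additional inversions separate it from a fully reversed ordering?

Maximum inversions for 8 distinct elements is C(8, 2) = 8·7/2 = 28.
Current inversions — for each element, count later smaller elements:
15: 1
9: 0
16: 0
25: 0
27: 0
34: 0
35: 0
40: 0
Current total: 1 + 0 + 0 + 0 + 0 + 0 + 0 + 0 = 1
Shortfall: 28 − 1 = 27

27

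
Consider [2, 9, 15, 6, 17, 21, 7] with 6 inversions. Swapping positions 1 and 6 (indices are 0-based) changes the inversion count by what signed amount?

-1

Positions 1 and 6 hold 9 and 7; after swapping, the array is [2, 7, 15, 6, 17, 21, 9].
Sweep left to right; for each value list the smaller values that follow it:
2 → none → 0
7 → 6 → 1
15 → 6, 9 → 2
6 → none → 0
17 → 9 → 1
21 → 9 → 1
9 → none → 0
Sum: 0 + 1 + 2 + 0 + 1 + 1 + 0 = 5
Change: 5 − 6 = -1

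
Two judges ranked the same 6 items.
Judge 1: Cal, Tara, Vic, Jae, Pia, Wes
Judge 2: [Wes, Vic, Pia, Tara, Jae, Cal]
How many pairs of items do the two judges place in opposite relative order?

Discordant pairs: 12

Assign each item its position (1..6) in the first ordering, then rewrite the second ordering as that position sequence:
positions: Cal→1, Tara→2, Vic→3, Jae→4, Pia→5, Wes→6
second ordering as positions: [6, 3, 5, 2, 4, 1]
Discordant pairs = inversions in this position sequence.
6: 3, 5, 2, 4, 1 → 5
3: 2, 1 → 2
5: 2, 4, 1 → 3
2: 1 → 1
4: 1 → 1
1: 0
Total: 5 + 2 + 3 + 1 + 1 + 0 = 12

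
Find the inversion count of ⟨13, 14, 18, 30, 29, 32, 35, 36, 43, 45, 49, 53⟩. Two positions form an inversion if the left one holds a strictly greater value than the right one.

1

For each element, count later entries that are smaller:
13 → none → 0
14 → none → 0
18 → none → 0
30 → 29 → 1
29 → none → 0
32 → none → 0
35 → none → 0
36 → none → 0
43 → none → 0
45 → none → 0
49 → none → 0
53 → none → 0
Sum: 0 + 0 + 0 + 1 + 0 + 0 + 0 + 0 + 0 + 0 + 0 + 0 = 1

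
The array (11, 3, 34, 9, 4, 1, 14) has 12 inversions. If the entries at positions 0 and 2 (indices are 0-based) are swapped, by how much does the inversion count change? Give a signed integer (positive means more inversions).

+1

Positions 0 and 2 hold 11 and 34; after swapping, the array is [34, 3, 11, 9, 4, 1, 14].
Count, for each position, how many later elements it exceeds:
34 → 3, 11, 9, 4, 1, 14 → 6
3 → 1 → 1
11 → 9, 4, 1 → 3
9 → 4, 1 → 2
4 → 1 → 1
1 → none → 0
14 → none → 0
Sum: 6 + 1 + 3 + 2 + 1 + 0 + 0 = 13
Change: 13 − 12 = +1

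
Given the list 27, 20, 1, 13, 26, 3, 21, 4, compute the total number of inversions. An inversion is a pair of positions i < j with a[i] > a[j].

Sweep left to right; for each value list the smaller values that follow it:
27 → 20, 1, 13, 26, 3, 21, 4 → 7
20 → 1, 13, 3, 4 → 4
1 → none → 0
13 → 3, 4 → 2
26 → 3, 21, 4 → 3
3 → none → 0
21 → 4 → 1
4 → none → 0
Sum: 7 + 4 + 0 + 2 + 3 + 0 + 1 + 0 = 17

17 inversions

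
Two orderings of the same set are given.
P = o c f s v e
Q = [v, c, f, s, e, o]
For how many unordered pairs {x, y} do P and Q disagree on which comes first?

8 disagreeing pairs

Assign each item its position (1..6) in the first ordering, then rewrite the second ordering as that position sequence:
positions: o→1, c→2, f→3, s→4, v→5, e→6
second ordering as positions: [5, 2, 3, 4, 6, 1]
Discordant pairs = inversions in this position sequence.
5: 2, 3, 4, 1 → 4
2: 1 → 1
3: 1 → 1
4: 1 → 1
6: 1 → 1
1: 0
Total: 4 + 1 + 1 + 1 + 1 + 0 = 8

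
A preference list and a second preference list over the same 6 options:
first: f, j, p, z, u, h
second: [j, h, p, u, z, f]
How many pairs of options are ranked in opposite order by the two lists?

Assign each item its position (1..6) in the first ordering, then rewrite the second ordering as that position sequence:
positions: f→1, j→2, p→3, z→4, u→5, h→6
second ordering as positions: [2, 6, 3, 5, 4, 1]
Discordant pairs = inversions in this position sequence.
2: 1 → 1
6: 3, 5, 4, 1 → 4
3: 1 → 1
5: 4, 1 → 2
4: 1 → 1
1: 0
Total: 1 + 4 + 1 + 2 + 1 + 0 = 9

9 pairs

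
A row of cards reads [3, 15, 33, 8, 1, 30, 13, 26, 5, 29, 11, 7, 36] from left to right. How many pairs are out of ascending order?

34

Sweep left to right; for each value list the smaller values that follow it:
3 → 1 → 1
15 → 8, 1, 13, 5, 11, 7 → 6
33 → 8, 1, 30, 13, 26, 5, 29, 11, 7 → 9
8 → 1, 5, 7 → 3
1 → none → 0
30 → 13, 26, 5, 29, 11, 7 → 6
13 → 5, 11, 7 → 3
26 → 5, 11, 7 → 3
5 → none → 0
29 → 11, 7 → 2
11 → 7 → 1
7 → none → 0
36 → none → 0
Sum: 1 + 6 + 9 + 3 + 0 + 6 + 3 + 3 + 0 + 2 + 1 + 0 + 0 = 34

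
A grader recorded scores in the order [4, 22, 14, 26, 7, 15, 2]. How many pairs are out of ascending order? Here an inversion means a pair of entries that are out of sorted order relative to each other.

Count, for each position, how many later elements it exceeds:
4: 1
22: 4
14: 2
26: 3
7: 1
15: 1
2: 0
Sum: 1 + 4 + 2 + 3 + 1 + 1 + 0 = 12

12 inversions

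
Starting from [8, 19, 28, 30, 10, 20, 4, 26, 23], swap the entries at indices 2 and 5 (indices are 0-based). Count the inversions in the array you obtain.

15

Positions 2 and 5 hold 28 and 20; after swapping, the array is [8, 19, 20, 30, 10, 28, 4, 26, 23].
Element-by-element contributions:
8: 1
19: 2
20: 2
30: 5
10: 1
28: 3
4: 0
26: 1
23: 0
Sum: 1 + 2 + 2 + 5 + 1 + 3 + 0 + 1 + 0 = 15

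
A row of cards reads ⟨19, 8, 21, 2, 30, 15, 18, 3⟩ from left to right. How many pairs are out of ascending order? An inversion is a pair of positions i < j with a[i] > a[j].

16

For each element, count later entries that are smaller:
19: 5
8: 2
21: 4
2: 0
30: 3
15: 1
18: 1
3: 0
Sum: 5 + 2 + 4 + 0 + 3 + 1 + 1 + 0 = 16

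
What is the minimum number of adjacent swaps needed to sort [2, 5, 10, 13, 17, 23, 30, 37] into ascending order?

Minimum adjacent swaps = number of inversions (each swap of adjacent out-of-order elements removes one inversion and no swap can remove more).
Count inversions — for each element, later elements that are smaller:
2: none → 0
5: none → 0
10: none → 0
13: none → 0
17: none → 0
23: none → 0
30: none → 0
37: none → 0
Total inversions: 0 + 0 + 0 + 0 + 0 + 0 + 0 + 0 = 0

There are 0 swaps.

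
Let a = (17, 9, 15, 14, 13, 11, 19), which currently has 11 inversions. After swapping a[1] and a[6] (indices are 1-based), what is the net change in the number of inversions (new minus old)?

Positions 1 and 6 hold 17 and 11; after swapping, the array is [11, 9, 15, 14, 13, 17, 19].
Sweep left to right; for each value list the smaller values that follow it:
11: 1
9: 0
15: 2
14: 1
13: 0
17: 0
19: 0
Sum: 1 + 0 + 2 + 1 + 0 + 0 + 0 = 4
Change: 4 − 11 = -7

-7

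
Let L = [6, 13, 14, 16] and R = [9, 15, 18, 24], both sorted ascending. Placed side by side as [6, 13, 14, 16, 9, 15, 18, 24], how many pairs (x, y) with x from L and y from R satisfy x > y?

Take each right-half value and tally the left-half values above it:
r = 9: 13, 14, 16 → 3
r = 15: 16 → 1
r = 18: none → 0
r = 24: none → 0
Cross-inversions: 3 + 1 + 0 + 0 = 4

4 cross-inversions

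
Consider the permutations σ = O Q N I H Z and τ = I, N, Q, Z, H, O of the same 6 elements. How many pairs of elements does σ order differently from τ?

Assign each item its position (1..6) in the first ordering, then rewrite the second ordering as that position sequence:
positions: O→1, Q→2, N→3, I→4, H→5, Z→6
second ordering as positions: [4, 3, 2, 6, 5, 1]
Discordant pairs = inversions in this position sequence.
4: 3, 2, 1 → 3
3: 2, 1 → 2
2: 1 → 1
6: 5, 1 → 2
5: 1 → 1
1: 0
Total: 3 + 2 + 1 + 2 + 1 + 0 = 9

There are 9 discordant pairs.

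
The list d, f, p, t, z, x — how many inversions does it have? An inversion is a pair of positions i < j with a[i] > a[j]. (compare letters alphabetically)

Inversion pairs (indices are 1-based):
(5,6): z > x
That's 1 pair.

1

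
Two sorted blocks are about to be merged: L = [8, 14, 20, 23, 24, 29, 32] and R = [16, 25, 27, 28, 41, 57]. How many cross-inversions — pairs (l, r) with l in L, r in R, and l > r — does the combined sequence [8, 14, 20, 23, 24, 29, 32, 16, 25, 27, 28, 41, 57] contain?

Count, for every r in R, how many entries of L exceed r:
r = 16: 20, 23, 24, 29, 32 → 5
r = 25: 29, 32 → 2
r = 27: 29, 32 → 2
r = 28: 29, 32 → 2
r = 41: none → 0
r = 57: none → 0
Cross-inversions: 5 + 2 + 2 + 2 + 0 + 0 = 11

11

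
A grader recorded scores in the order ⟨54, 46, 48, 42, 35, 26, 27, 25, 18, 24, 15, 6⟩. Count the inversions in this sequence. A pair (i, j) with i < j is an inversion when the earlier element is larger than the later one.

Count, for each position, how many later elements it exceeds:
54 → 46, 48, 42, 35, 26, 27, 25, 18, 24, 15, 6 → 11
46 → 42, 35, 26, 27, 25, 18, 24, 15, 6 → 9
48 → 42, 35, 26, 27, 25, 18, 24, 15, 6 → 9
42 → 35, 26, 27, 25, 18, 24, 15, 6 → 8
35 → 26, 27, 25, 18, 24, 15, 6 → 7
26 → 25, 18, 24, 15, 6 → 5
27 → 25, 18, 24, 15, 6 → 5
25 → 18, 24, 15, 6 → 4
18 → 15, 6 → 2
24 → 15, 6 → 2
15 → 6 → 1
6 → none → 0
Sum: 11 + 9 + 9 + 8 + 7 + 5 + 5 + 4 + 2 + 2 + 1 + 0 = 63

Inversions: 63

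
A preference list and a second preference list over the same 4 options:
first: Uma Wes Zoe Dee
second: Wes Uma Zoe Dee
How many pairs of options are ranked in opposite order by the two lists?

1

Assign each item its position (1..4) in the first ordering, then rewrite the second ordering as that position sequence:
positions: Uma→1, Wes→2, Zoe→3, Dee→4
second ordering as positions: [2, 1, 3, 4]
Discordant pairs = inversions in this position sequence.
2: 1 → 1
1: 0
3: 0
4: 0
Total: 1 + 0 + 0 + 0 = 1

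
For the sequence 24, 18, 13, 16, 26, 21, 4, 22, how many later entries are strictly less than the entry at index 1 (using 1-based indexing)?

The element at index 1 is 24.
Elements after it: 18, 13, 16, 26, 21, 4, 22
Those smaller than 24: 18, 13, 16, 21, 4, 22

6 such elements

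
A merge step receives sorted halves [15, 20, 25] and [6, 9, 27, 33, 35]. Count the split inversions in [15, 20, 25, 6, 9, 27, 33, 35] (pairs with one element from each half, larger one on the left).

Count, for every r in R, how many entries of L exceed r:
r = 6: 15, 20, 25 → 3
r = 9: 15, 20, 25 → 3
r = 27: none → 0
r = 33: none → 0
r = 35: none → 0
Cross-inversions: 3 + 3 + 0 + 0 + 0 = 6

Cross-inversions: 6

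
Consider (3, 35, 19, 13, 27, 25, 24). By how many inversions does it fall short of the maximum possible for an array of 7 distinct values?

12 inversions short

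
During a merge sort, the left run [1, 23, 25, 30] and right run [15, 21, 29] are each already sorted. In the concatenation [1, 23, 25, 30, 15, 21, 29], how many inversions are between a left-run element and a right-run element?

7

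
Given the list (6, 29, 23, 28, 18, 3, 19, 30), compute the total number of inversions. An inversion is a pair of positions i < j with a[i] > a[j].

13

Element-by-element contributions:
6: 1
29: 5
23: 3
28: 3
18: 1
3: 0
19: 0
30: 0
Sum: 1 + 5 + 3 + 3 + 1 + 0 + 0 + 0 = 13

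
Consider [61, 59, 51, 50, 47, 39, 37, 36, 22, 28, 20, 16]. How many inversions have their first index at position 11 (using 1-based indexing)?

1

The element at index 11 is 20.
Elements after it: 16
Those smaller than 20: 16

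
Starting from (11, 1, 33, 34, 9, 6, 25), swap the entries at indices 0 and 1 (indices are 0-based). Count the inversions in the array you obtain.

9

Positions 0 and 1 hold 11 and 1; after swapping, the array is [1, 11, 33, 34, 9, 6, 25].
Element-by-element contributions:
1: 0
11: 2
33: 3
34: 3
9: 1
6: 0
25: 0
Sum: 0 + 2 + 3 + 3 + 1 + 0 + 0 = 9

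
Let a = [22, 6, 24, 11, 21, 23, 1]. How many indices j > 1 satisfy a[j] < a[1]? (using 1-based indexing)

4 such elements

The element at index 1 is 22.
Elements after it: 6, 24, 11, 21, 23, 1
Those smaller than 22: 6, 11, 21, 1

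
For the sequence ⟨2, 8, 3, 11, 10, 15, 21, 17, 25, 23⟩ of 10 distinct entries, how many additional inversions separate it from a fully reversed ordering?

41

Maximum inversions for 10 distinct elements is C(10, 2) = 10·9/2 = 45.
Current inversions — for each element, count later smaller elements:
2: 0
8: 1
3: 0
11: 1
10: 0
15: 0
21: 1
17: 0
25: 1
23: 0
Current total: 0 + 1 + 0 + 1 + 0 + 0 + 1 + 0 + 1 + 0 = 4
Shortfall: 45 − 4 = 41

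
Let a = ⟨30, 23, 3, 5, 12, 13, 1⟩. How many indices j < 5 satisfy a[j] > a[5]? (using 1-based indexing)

The element at index 5 is 12.
Elements before it: 30, 23, 3, 5
Those larger than 12: 30, 23

2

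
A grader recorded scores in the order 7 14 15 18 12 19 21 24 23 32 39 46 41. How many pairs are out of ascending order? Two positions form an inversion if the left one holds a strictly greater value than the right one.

For each element, count later entries that are smaller:
7 → none → 0
14 → 12 → 1
15 → 12 → 1
18 → 12 → 1
12 → none → 0
19 → none → 0
21 → none → 0
24 → 23 → 1
23 → none → 0
32 → none → 0
39 → none → 0
46 → 41 → 1
41 → none → 0
Sum: 0 + 1 + 1 + 1 + 0 + 0 + 0 + 1 + 0 + 0 + 0 + 1 + 0 = 5

5 inversions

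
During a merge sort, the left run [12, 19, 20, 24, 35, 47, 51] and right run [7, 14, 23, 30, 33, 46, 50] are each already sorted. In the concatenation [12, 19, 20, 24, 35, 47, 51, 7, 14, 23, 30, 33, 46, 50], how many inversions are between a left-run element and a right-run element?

For each element r of the right run, count left-run elements greater than r:
r = 7: 12, 19, 20, 24, 35, 47, 51 → 7
r = 14: 19, 20, 24, 35, 47, 51 → 6
r = 23: 24, 35, 47, 51 → 4
r = 30: 35, 47, 51 → 3
r = 33: 35, 47, 51 → 3
r = 46: 47, 51 → 2
r = 50: 51 → 1
Cross-inversions: 7 + 6 + 4 + 3 + 3 + 2 + 1 = 26

There are 26 split inversions.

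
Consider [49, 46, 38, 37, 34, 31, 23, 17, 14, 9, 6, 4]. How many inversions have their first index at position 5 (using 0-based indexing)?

6

The element at index 5 is 31.
Elements after it: 23, 17, 14, 9, 6, 4
Those smaller than 31: 23, 17, 14, 9, 6, 4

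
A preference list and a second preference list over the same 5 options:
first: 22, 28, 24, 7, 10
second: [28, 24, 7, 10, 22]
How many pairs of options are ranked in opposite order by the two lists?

Assign each item its position (1..5) in the first ordering, then rewrite the second ordering as that position sequence:
positions: 22→1, 28→2, 24→3, 7→4, 10→5
second ordering as positions: [2, 3, 4, 5, 1]
Discordant pairs = inversions in this position sequence.
2: 1 → 1
3: 1 → 1
4: 1 → 1
5: 1 → 1
1: 0
Total: 1 + 1 + 1 + 1 + 0 = 4

There are 4 pairs.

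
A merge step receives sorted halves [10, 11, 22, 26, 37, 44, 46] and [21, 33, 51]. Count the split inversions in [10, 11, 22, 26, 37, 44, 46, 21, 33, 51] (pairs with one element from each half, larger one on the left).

Cross-inversions: 8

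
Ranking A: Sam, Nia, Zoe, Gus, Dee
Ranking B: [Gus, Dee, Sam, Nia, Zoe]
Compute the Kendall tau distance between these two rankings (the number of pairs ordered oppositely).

Assign each item its position (1..5) in the first ordering, then rewrite the second ordering as that position sequence:
positions: Sam→1, Nia→2, Zoe→3, Gus→4, Dee→5
second ordering as positions: [4, 5, 1, 2, 3]
Discordant pairs = inversions in this position sequence.
4: 1, 2, 3 → 3
5: 1, 2, 3 → 3
1: 0
2: 0
3: 0
Total: 3 + 3 + 0 + 0 + 0 = 6

There are 6 discordant pairs.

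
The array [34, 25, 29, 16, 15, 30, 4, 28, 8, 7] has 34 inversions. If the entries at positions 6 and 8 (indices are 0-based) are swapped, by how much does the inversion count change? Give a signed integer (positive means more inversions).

+1

Positions 6 and 8 hold 4 and 8; after swapping, the array is [34, 25, 29, 16, 15, 30, 8, 28, 4, 7].
Count, for each position, how many later elements it exceeds:
34 → 25, 29, 16, 15, 30, 8, 28, 4, 7 → 9
25 → 16, 15, 8, 4, 7 → 5
29 → 16, 15, 8, 28, 4, 7 → 6
16 → 15, 8, 4, 7 → 4
15 → 8, 4, 7 → 3
30 → 8, 28, 4, 7 → 4
8 → 4, 7 → 2
28 → 4, 7 → 2
4 → none → 0
7 → none → 0
Sum: 9 + 5 + 6 + 4 + 3 + 4 + 2 + 2 + 0 + 0 = 35
Change: 35 − 34 = +1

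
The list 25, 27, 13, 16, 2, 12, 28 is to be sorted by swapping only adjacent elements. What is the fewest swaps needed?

12

Each adjacent swap fixes exactly one inversion, so the minimum swap count equals the number of inversions.
Count inversions — for each element, later elements that are smaller:
25: 13, 16, 2, 12 → 4
27: 13, 16, 2, 12 → 4
13: 2, 12 → 2
16: 2, 12 → 2
2: none → 0
12: none → 0
28: none → 0
Total inversions: 4 + 4 + 2 + 2 + 0 + 0 + 0 = 12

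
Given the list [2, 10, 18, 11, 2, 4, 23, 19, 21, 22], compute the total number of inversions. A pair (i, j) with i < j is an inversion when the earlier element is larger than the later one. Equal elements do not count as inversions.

10

Count, for each position, how many later elements it exceeds:
2: 0
10: 2
18: 3
11: 2
2: 0
4: 0
23: 3
19: 0
21: 0
22: 0
Sum: 0 + 2 + 3 + 2 + 0 + 0 + 3 + 0 + 0 + 0 = 10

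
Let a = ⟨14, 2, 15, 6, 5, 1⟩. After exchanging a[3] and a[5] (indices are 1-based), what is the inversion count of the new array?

Inversions: 8

Positions 3 and 5 hold 15 and 5; after swapping, the array is [14, 2, 5, 6, 15, 1].
For each element, count later entries that are smaller:
14: 4
2: 1
5: 1
6: 1
15: 1
1: 0
Sum: 4 + 1 + 1 + 1 + 1 + 0 = 8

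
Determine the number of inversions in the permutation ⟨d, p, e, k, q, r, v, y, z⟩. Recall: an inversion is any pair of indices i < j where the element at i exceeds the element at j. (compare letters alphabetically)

Element-by-element contributions:
d → none → 0
p → e, k → 2
e → none → 0
k → none → 0
q → none → 0
r → none → 0
v → none → 0
y → none → 0
z → none → 0
Sum: 0 + 2 + 0 + 0 + 0 + 0 + 0 + 0 + 0 = 2

2 out-of-order pairs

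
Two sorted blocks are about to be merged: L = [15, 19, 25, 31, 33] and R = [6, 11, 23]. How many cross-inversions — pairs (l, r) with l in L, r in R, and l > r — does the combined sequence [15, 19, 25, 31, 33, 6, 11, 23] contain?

For each element r of the right run, count left-run elements greater than r:
r = 6: 15, 19, 25, 31, 33 → 5
r = 11: 15, 19, 25, 31, 33 → 5
r = 23: 25, 31, 33 → 3
Cross-inversions: 5 + 5 + 3 = 13

13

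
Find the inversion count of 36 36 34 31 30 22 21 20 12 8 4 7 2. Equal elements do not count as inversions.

76 inversions

Element-by-element contributions:
36 → 34, 31, 30, 22, 21, 20, 12, 8, 4, 7, 2 → 11
36 → 34, 31, 30, 22, 21, 20, 12, 8, 4, 7, 2 → 11
34 → 31, 30, 22, 21, 20, 12, 8, 4, 7, 2 → 10
31 → 30, 22, 21, 20, 12, 8, 4, 7, 2 → 9
30 → 22, 21, 20, 12, 8, 4, 7, 2 → 8
22 → 21, 20, 12, 8, 4, 7, 2 → 7
21 → 20, 12, 8, 4, 7, 2 → 6
20 → 12, 8, 4, 7, 2 → 5
12 → 8, 4, 7, 2 → 4
8 → 4, 7, 2 → 3
4 → 2 → 1
7 → 2 → 1
2 → none → 0
Sum: 11 + 11 + 10 + 9 + 8 + 7 + 6 + 5 + 4 + 3 + 1 + 1 + 0 = 76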